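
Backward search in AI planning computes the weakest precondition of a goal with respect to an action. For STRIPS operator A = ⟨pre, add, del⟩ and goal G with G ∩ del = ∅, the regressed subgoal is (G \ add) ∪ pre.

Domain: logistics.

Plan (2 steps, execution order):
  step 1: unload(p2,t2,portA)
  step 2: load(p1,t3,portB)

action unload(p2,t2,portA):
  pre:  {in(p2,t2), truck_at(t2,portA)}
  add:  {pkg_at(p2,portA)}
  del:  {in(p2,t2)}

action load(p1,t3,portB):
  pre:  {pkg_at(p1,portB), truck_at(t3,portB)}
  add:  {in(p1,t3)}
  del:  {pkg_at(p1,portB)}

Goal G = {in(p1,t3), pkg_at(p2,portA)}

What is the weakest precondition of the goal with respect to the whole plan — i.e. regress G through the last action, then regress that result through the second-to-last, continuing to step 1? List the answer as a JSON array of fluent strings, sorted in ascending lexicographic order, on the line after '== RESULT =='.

Work backward from the goal:
  through step 2 (load(p1,t3,portB)): drop {in(p1,t3)}, keep {pkg_at(p2,portA)}, require {pkg_at(p1,portB), truck_at(t3,portB)}
    → {pkg_at(p1,portB), pkg_at(p2,portA), truck_at(t3,portB)}
  through step 1 (unload(p2,t2,portA)): drop {pkg_at(p2,portA)}, keep {pkg_at(p1,portB), truck_at(t3,portB)}, require {in(p2,t2), truck_at(t2,portA)}
    → {in(p2,t2), pkg_at(p1,portB), truck_at(t2,portA), truck_at(t3,portB)}

== RESULT ==
["in(p2,t2)", "pkg_at(p1,portB)", "truck_at(t2,portA)", "truck_at(t3,portB)"]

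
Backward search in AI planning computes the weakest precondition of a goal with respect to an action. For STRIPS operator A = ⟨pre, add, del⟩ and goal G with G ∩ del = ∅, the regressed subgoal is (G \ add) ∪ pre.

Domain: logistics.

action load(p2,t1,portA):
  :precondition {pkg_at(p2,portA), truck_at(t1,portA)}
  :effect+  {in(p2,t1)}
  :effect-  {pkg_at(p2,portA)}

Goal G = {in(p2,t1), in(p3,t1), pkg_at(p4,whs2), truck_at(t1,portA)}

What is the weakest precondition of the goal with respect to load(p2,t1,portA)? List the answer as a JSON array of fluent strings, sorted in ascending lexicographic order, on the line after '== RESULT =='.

Regress:
  G ∩ del = {}  (empty — regression defined)
  G \ add = {in(p2,t1), in(p3,t1), pkg_at(p4,whs2), truck_at(t1,portA)} \ {in(p2,t1)} = {in(p3,t1), pkg_at(p4,whs2), truck_at(t1,portA)}
  ∪ pre   = {in(p3,t1), pkg_at(p4,whs2), truck_at(t1,portA)} ∪ {pkg_at(p2,portA), truck_at(t1,portA)}
          = {in(p3,t1), pkg_at(p2,portA), pkg_at(p4,whs2), truck_at(t1,portA)}

== RESULT ==
["in(p3,t1)", "pkg_at(p2,portA)", "pkg_at(p4,whs2)", "truck_at(t1,portA)"]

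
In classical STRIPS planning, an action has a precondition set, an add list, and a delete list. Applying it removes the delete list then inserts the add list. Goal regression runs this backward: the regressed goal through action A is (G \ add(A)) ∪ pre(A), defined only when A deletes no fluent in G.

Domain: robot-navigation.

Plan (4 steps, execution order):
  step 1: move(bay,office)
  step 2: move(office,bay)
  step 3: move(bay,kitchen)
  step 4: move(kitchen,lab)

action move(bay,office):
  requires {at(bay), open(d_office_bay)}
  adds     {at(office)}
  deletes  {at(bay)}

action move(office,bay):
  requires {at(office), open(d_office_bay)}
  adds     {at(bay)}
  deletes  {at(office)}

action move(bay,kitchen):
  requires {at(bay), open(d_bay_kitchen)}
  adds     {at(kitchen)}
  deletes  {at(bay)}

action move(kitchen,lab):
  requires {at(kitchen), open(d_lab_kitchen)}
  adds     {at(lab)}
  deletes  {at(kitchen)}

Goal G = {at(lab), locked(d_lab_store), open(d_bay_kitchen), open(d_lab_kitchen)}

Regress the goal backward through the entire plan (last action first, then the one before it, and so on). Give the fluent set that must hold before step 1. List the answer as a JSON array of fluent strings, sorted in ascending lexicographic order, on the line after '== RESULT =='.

Work backward from the goal:
  through step 4 (move(kitchen,lab)): drop {at(lab)}, keep {locked(d_lab_store), open(d_bay_kitchen), open(d_lab_kitchen)}, require {at(kitchen), open(d_lab_kitchen)}
    → {at(kitchen), locked(d_lab_store), open(d_bay_kitchen), open(d_lab_kitchen)}
  through step 3 (move(bay,kitchen)): drop {at(kitchen)}, keep {locked(d_lab_store), open(d_bay_kitchen), open(d_lab_kitchen)}, require {at(bay), open(d_bay_kitchen)}
    → {at(bay), locked(d_lab_store), open(d_bay_kitchen), open(d_lab_kitchen)}
  through step 2 (move(office,bay)): drop {at(bay)}, keep {locked(d_lab_store), open(d_bay_kitchen), open(d_lab_kitchen)}, require {at(office), open(d_office_bay)}
    → {at(office), locked(d_lab_store), open(d_bay_kitchen), open(d_lab_kitchen), open(d_office_bay)}
  through step 1 (move(bay,office)): drop {at(office)}, keep {locked(d_lab_store), open(d_bay_kitchen), open(d_lab_kitchen), open(d_office_bay)}, require {at(bay), open(d_office_bay)}
    → {at(bay), locked(d_lab_store), open(d_bay_kitchen), open(d_lab_kitchen), open(d_office_bay)}

== RESULT ==
["at(bay)", "locked(d_lab_store)", "open(d_bay_kitchen)", "open(d_lab_kitchen)", "open(d_office_bay)"]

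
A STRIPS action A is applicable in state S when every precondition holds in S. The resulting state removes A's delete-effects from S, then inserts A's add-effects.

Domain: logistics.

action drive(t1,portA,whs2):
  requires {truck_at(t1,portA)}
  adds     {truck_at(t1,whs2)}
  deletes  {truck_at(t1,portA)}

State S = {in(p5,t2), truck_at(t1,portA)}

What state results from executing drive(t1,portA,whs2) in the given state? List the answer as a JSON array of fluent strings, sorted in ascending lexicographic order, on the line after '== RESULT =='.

Progress:
  pre ⊆ S: {truck_at(t1,portA)} ⊆ S  — applicable
  S \ del = {in(p5,t2)}
  ∪ add   = {in(p5,t2), truck_at(t1,whs2)}

== RESULT ==
["in(p5,t2)", "truck_at(t1,whs2)"]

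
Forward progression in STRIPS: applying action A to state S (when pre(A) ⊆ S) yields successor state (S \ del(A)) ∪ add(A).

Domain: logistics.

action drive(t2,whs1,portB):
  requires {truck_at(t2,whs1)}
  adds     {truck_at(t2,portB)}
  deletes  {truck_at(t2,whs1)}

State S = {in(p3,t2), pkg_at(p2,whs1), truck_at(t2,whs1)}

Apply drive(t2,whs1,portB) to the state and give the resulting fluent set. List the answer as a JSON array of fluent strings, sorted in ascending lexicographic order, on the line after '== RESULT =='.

Compute (S \ del) ∪ add:
  pre ⊆ S: {truck_at(t2,whs1)} ⊆ S  — applicable
  S \ del = {in(p3,t2), pkg_at(p2,whs1)}
  ∪ add   = {in(p3,t2), pkg_at(p2,whs1), truck_at(t2,portB)}

== RESULT ==
["in(p3,t2)", "pkg_at(p2,whs1)", "truck_at(t2,portB)"]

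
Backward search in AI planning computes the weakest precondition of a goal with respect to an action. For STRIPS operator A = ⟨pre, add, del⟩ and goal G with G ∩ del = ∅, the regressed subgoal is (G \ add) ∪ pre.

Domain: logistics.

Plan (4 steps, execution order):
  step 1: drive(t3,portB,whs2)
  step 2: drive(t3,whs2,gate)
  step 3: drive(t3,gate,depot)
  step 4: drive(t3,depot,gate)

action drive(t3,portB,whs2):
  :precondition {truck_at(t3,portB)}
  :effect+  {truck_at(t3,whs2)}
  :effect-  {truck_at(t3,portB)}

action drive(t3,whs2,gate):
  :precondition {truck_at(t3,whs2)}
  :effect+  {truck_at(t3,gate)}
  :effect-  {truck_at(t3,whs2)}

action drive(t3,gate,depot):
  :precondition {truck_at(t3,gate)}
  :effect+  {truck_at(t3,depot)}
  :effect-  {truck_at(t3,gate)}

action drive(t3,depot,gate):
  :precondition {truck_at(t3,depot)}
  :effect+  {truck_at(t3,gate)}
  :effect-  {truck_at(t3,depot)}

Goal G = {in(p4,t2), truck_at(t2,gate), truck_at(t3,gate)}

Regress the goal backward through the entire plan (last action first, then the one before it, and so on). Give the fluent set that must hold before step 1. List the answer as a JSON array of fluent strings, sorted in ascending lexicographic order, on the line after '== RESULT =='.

Work backward from the goal:
  through step 4 (drive(t3,depot,gate)): drop {truck_at(t3,gate)}, keep {in(p4,t2), truck_at(t2,gate)}, require {truck_at(t3,depot)}
    → {in(p4,t2), truck_at(t2,gate), truck_at(t3,depot)}
  through step 3 (drive(t3,gate,depot)): drop {truck_at(t3,depot)}, keep {in(p4,t2), truck_at(t2,gate)}, require {truck_at(t3,gate)}
    → {in(p4,t2), truck_at(t2,gate), truck_at(t3,gate)}
  through step 2 (drive(t3,whs2,gate)): drop {truck_at(t3,gate)}, keep {in(p4,t2), truck_at(t2,gate)}, require {truck_at(t3,whs2)}
    → {in(p4,t2), truck_at(t2,gate), truck_at(t3,whs2)}
  through step 1 (drive(t3,portB,whs2)): drop {truck_at(t3,whs2)}, keep {in(p4,t2), truck_at(t2,gate)}, require {truck_at(t3,portB)}
    → {in(p4,t2), truck_at(t2,gate), truck_at(t3,portB)}

== RESULT ==
["in(p4,t2)", "truck_at(t2,gate)", "truck_at(t3,portB)"]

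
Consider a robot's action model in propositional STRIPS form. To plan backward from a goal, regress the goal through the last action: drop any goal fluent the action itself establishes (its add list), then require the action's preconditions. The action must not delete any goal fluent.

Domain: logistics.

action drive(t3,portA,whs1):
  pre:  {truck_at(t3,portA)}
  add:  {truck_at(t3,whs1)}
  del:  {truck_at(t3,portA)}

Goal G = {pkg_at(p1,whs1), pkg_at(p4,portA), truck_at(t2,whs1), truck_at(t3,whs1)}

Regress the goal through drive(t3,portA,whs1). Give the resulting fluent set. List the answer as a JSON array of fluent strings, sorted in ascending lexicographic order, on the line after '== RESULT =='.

Regress:
  G ∩ del = {}  (empty — regression defined)
  G \ add = {pkg_at(p1,whs1), pkg_at(p4,portA), truck_at(t2,whs1), truck_at(t3,whs1)} \ {truck_at(t3,whs1)} = {pkg_at(p1,whs1), pkg_at(p4,portA), truck_at(t2,whs1)}
  ∪ pre   = {pkg_at(p1,whs1), pkg_at(p4,portA), truck_at(t2,whs1)} ∪ {truck_at(t3,portA)}
          = {pkg_at(p1,whs1), pkg_at(p4,portA), truck_at(t2,whs1), truck_at(t3,portA)}

== RESULT ==
["pkg_at(p1,whs1)", "pkg_at(p4,portA)", "truck_at(t2,whs1)", "truck_at(t3,portA)"]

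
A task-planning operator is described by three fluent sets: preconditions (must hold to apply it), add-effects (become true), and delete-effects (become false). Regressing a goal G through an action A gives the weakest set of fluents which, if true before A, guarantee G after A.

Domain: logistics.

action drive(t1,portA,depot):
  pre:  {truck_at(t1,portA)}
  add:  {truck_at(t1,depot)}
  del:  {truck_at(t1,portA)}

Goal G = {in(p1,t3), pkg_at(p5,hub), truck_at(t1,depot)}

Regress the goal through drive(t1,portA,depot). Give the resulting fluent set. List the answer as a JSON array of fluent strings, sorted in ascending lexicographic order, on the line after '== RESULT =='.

Regress:
  G ∩ del = {}  (empty — regression defined)
  G \ add = {in(p1,t3), pkg_at(p5,hub), truck_at(t1,depot)} \ {truck_at(t1,depot)} = {in(p1,t3), pkg_at(p5,hub)}
  ∪ pre   = {in(p1,t3), pkg_at(p5,hub)} ∪ {truck_at(t1,portA)}
          = {in(p1,t3), pkg_at(p5,hub), truck_at(t1,portA)}

== RESULT ==
["in(p1,t3)", "pkg_at(p5,hub)", "truck_at(t1,portA)"]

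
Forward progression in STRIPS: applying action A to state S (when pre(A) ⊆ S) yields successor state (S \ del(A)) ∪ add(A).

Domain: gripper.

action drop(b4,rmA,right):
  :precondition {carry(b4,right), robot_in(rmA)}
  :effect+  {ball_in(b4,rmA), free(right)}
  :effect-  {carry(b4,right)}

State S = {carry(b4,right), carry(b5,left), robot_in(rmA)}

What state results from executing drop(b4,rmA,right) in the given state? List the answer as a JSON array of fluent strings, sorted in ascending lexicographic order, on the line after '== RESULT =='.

Progress:
  pre ⊆ S: {carry(b4,right), robot_in(rmA)} ⊆ S  — applicable
  S \ del = {carry(b5,left), robot_in(rmA)}
  ∪ add   = {ball_in(b4,rmA), carry(b5,left), free(right), robot_in(rmA)}

== RESULT ==
["ball_in(b4,rmA)", "carry(b5,left)", "free(right)", "robot_in(rmA)"]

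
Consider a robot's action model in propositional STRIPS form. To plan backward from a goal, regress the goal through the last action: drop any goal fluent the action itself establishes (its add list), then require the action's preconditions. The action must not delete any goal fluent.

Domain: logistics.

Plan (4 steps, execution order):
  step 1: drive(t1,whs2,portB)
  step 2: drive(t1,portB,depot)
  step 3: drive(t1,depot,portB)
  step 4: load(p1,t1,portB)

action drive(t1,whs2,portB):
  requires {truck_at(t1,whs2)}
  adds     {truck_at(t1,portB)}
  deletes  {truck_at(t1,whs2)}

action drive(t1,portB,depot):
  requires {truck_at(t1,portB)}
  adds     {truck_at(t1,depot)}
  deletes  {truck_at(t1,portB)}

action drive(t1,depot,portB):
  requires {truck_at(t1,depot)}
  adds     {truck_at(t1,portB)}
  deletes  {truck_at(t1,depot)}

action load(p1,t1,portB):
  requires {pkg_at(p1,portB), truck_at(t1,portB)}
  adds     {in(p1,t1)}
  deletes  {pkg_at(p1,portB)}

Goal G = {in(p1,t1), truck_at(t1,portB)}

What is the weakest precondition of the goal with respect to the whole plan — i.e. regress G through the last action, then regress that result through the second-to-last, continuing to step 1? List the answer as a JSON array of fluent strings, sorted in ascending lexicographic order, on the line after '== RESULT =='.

Work backward from the goal:
  through step 4 (load(p1,t1,portB)): drop {in(p1,t1)}, keep {truck_at(t1,portB)}, require {pkg_at(p1,portB), truck_at(t1,portB)}
    → {pkg_at(p1,portB), truck_at(t1,portB)}
  through step 3 (drive(t1,depot,portB)): drop {truck_at(t1,portB)}, keep {pkg_at(p1,portB)}, require {truck_at(t1,depot)}
    → {pkg_at(p1,portB), truck_at(t1,depot)}
  through step 2 (drive(t1,portB,depot)): drop {truck_at(t1,depot)}, keep {pkg_at(p1,portB)}, require {truck_at(t1,portB)}
    → {pkg_at(p1,portB), truck_at(t1,portB)}
  through step 1 (drive(t1,whs2,portB)): drop {truck_at(t1,portB)}, keep {pkg_at(p1,portB)}, require {truck_at(t1,whs2)}
    → {pkg_at(p1,portB), truck_at(t1,whs2)}

== RESULT ==
["pkg_at(p1,portB)", "truck_at(t1,whs2)"]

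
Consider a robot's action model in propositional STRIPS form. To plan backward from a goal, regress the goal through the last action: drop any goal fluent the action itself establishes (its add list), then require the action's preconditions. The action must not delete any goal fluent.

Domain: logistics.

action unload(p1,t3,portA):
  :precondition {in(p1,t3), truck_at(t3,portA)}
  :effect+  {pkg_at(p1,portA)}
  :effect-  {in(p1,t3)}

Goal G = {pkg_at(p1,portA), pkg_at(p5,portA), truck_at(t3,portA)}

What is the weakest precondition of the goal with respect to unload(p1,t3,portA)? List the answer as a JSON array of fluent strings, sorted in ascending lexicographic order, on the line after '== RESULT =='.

Regress:
  G ∩ del = {}  (empty — regression defined)
  G \ add = {pkg_at(p1,portA), pkg_at(p5,portA), truck_at(t3,portA)} \ {pkg_at(p1,portA)} = {pkg_at(p5,portA), truck_at(t3,portA)}
  ∪ pre   = {pkg_at(p5,portA), truck_at(t3,portA)} ∪ {in(p1,t3), truck_at(t3,portA)}
          = {in(p1,t3), pkg_at(p5,portA), truck_at(t3,portA)}

== RESULT ==
["in(p1,t3)", "pkg_at(p5,portA)", "truck_at(t3,portA)"]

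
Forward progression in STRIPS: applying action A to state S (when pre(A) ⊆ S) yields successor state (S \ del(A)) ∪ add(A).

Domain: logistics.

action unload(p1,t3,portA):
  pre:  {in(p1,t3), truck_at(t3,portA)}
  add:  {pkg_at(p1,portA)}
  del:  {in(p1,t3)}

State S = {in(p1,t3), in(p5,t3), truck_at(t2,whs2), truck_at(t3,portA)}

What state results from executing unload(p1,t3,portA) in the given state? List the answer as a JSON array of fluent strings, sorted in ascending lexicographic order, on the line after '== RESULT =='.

Compute (S \ del) ∪ add:
  pre ⊆ S: {in(p1,t3), truck_at(t3,portA)} ⊆ S  — applicable
  S \ del = {in(p5,t3), truck_at(t2,whs2), truck_at(t3,portA)}
  ∪ add   = {in(p5,t3), pkg_at(p1,portA), truck_at(t2,whs2), truck_at(t3,portA)}

== RESULT ==
["in(p5,t3)", "pkg_at(p1,portA)", "truck_at(t2,whs2)", "truck_at(t3,portA)"]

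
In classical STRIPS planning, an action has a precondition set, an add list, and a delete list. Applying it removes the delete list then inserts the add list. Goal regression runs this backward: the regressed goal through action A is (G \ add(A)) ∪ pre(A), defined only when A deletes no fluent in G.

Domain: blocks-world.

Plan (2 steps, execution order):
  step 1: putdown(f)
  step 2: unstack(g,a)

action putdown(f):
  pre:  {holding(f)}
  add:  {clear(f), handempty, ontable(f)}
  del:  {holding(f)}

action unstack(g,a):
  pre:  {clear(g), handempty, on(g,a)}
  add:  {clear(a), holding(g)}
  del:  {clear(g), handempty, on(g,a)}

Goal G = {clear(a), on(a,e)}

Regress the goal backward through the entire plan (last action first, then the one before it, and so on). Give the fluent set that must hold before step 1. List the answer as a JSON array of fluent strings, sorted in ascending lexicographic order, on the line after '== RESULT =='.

Regress step by step:
  through step 2 (unstack(g,a)): drop {clear(a)}, keep {on(a,e)}, require {clear(g), handempty, on(g,a)}
    → {clear(g), handempty, on(a,e), on(g,a)}
  through step 1 (putdown(f)): drop {handempty}, keep {clear(g), on(a,e), on(g,a)}, require {holding(f)}
    → {clear(g), holding(f), on(a,e), on(g,a)}

== RESULT ==
["clear(g)", "holding(f)", "on(a,e)", "on(g,a)"]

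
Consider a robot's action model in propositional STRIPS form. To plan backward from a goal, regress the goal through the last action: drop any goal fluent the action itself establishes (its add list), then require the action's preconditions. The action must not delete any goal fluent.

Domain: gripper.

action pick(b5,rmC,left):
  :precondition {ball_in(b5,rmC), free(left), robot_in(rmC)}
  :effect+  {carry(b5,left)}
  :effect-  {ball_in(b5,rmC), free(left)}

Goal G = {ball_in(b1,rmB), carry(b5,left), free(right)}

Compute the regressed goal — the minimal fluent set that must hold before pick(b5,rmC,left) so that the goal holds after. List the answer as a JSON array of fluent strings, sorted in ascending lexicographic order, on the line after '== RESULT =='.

Regress:
  G ∩ del = {}  (empty — regression defined)
  G \ add = {ball_in(b1,rmB), carry(b5,left), free(right)} \ {carry(b5,left)} = {ball_in(b1,rmB), free(right)}
  ∪ pre   = {ball_in(b1,rmB), free(right)} ∪ {ball_in(b5,rmC), free(left), robot_in(rmC)}
          = {ball_in(b1,rmB), ball_in(b5,rmC), free(left), free(right), robot_in(rmC)}

== RESULT ==
["ball_in(b1,rmB)", "ball_in(b5,rmC)", "free(left)", "free(right)", "robot_in(rmC)"]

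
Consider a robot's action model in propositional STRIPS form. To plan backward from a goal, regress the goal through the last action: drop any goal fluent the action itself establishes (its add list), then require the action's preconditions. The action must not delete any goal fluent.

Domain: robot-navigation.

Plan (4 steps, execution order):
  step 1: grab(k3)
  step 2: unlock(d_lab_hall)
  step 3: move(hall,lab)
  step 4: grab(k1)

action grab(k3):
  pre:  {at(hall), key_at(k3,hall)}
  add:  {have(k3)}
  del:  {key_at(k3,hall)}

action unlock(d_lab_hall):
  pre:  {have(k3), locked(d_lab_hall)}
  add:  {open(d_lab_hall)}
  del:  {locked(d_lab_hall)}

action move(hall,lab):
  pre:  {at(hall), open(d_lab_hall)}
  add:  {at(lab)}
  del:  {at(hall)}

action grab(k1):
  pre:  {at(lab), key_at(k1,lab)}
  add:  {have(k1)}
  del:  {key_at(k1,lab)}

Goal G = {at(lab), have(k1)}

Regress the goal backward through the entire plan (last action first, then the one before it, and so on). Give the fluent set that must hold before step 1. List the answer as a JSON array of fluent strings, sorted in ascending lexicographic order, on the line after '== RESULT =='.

Regress step by step:
  through step 4 (grab(k1)): drop {have(k1)}, keep {at(lab)}, require {at(lab), key_at(k1,lab)}
    → {at(lab), key_at(k1,lab)}
  through step 3 (move(hall,lab)): drop {at(lab)}, keep {key_at(k1,lab)}, require {at(hall), open(d_lab_hall)}
    → {at(hall), key_at(k1,lab), open(d_lab_hall)}
  through step 2 (unlock(d_lab_hall)): drop {open(d_lab_hall)}, keep {at(hall), key_at(k1,lab)}, require {have(k3), locked(d_lab_hall)}
    → {at(hall), have(k3), key_at(k1,lab), locked(d_lab_hall)}
  through step 1 (grab(k3)): drop {have(k3)}, keep {at(hall), key_at(k1,lab), locked(d_lab_hall)}, require {at(hall), key_at(k3,hall)}
    → {at(hall), key_at(k1,lab), key_at(k3,hall), locked(d_lab_hall)}

== RESULT ==
["at(hall)", "key_at(k1,lab)", "key_at(k3,hall)", "locked(d_lab_hall)"]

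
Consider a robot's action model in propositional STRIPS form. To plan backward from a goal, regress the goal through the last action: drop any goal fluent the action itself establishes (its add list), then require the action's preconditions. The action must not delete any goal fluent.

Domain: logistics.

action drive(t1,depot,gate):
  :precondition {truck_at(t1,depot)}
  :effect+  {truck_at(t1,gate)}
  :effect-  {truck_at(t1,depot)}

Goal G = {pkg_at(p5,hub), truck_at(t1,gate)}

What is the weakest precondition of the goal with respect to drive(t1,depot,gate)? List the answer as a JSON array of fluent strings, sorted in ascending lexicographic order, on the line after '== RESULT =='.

Compute (G \ add) ∪ pre:
  G ∩ del = {}  (empty — regression defined)
  G \ add = {pkg_at(p5,hub), truck_at(t1,gate)} \ {truck_at(t1,gate)} = {pkg_at(p5,hub)}
  ∪ pre   = {pkg_at(p5,hub)} ∪ {truck_at(t1,depot)}
          = {pkg_at(p5,hub), truck_at(t1,depot)}

== RESULT ==
["pkg_at(p5,hub)", "truck_at(t1,depot)"]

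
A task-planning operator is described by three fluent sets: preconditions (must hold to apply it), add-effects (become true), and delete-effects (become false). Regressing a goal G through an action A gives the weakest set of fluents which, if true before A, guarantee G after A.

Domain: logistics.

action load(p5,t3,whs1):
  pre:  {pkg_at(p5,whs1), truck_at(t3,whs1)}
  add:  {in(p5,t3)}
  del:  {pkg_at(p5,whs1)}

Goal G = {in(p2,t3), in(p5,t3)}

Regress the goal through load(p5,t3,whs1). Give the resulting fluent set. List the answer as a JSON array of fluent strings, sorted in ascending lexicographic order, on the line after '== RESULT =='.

Compute (G \ add) ∪ pre:
  G ∩ del = {}  (empty — regression defined)
  G \ add = {in(p2,t3), in(p5,t3)} \ {in(p5,t3)} = {in(p2,t3)}
  ∪ pre   = {in(p2,t3)} ∪ {pkg_at(p5,whs1), truck_at(t3,whs1)}
          = {in(p2,t3), pkg_at(p5,whs1), truck_at(t3,whs1)}

== RESULT ==
["in(p2,t3)", "pkg_at(p5,whs1)", "truck_at(t3,whs1)"]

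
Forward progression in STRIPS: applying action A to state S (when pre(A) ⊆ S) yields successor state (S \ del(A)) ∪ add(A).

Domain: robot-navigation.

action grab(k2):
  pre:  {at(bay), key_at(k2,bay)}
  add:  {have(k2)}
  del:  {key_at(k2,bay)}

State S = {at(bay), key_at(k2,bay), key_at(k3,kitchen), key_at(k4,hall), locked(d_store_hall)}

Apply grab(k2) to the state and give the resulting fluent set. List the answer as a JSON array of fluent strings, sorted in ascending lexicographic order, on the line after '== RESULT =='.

Progress:
  pre ⊆ S: {at(bay), key_at(k2,bay)} ⊆ S  — applicable
  S \ del = {at(bay), key_at(k3,kitchen), key_at(k4,hall), locked(d_store_hall)}
  ∪ add   = {at(bay), have(k2), key_at(k3,kitchen), key_at(k4,hall), locked(d_store_hall)}

== RESULT ==
["at(bay)", "have(k2)", "key_at(k3,kitchen)", "key_at(k4,hall)", "locked(d_store_hall)"]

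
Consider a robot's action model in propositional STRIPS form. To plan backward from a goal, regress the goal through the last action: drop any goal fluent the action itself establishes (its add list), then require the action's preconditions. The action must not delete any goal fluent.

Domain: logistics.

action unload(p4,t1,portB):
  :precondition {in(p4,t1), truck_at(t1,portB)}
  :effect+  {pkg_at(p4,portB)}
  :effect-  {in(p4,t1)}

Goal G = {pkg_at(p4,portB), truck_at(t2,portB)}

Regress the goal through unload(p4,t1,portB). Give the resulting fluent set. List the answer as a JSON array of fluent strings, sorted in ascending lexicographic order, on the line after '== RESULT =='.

Compute (G \ add) ∪ pre:
  G ∩ del = {}  (empty — regression defined)
  G \ add = {pkg_at(p4,portB), truck_at(t2,portB)} \ {pkg_at(p4,portB)} = {truck_at(t2,portB)}
  ∪ pre   = {truck_at(t2,portB)} ∪ {in(p4,t1), truck_at(t1,portB)}
          = {in(p4,t1), truck_at(t1,portB), truck_at(t2,portB)}

== RESULT ==
["in(p4,t1)", "truck_at(t1,portB)", "truck_at(t2,portB)"]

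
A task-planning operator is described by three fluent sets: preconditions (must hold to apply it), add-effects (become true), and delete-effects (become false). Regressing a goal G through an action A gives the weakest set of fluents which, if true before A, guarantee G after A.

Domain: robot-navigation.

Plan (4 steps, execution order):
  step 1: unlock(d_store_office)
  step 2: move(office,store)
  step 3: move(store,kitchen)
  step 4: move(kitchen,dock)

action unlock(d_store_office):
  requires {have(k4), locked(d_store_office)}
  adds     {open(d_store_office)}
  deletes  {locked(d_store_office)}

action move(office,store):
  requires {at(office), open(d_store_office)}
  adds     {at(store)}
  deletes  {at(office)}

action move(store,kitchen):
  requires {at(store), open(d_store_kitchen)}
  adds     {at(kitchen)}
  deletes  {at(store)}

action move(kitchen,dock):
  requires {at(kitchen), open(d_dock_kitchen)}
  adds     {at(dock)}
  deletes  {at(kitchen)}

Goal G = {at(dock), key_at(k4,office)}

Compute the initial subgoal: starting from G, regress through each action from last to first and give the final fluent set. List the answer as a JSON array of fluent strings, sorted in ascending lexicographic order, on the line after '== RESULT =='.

Work backward from the goal:
  through step 4 (move(kitchen,dock)): drop {at(dock)}, keep {key_at(k4,office)}, require {at(kitchen), open(d_dock_kitchen)}
    → {at(kitchen), key_at(k4,office), open(d_dock_kitchen)}
  through step 3 (move(store,kitchen)): drop {at(kitchen)}, keep {key_at(k4,office), open(d_dock_kitchen)}, require {at(store), open(d_store_kitchen)}
    → {at(store), key_at(k4,office), open(d_dock_kitchen), open(d_store_kitchen)}
  through step 2 (move(office,store)): drop {at(store)}, keep {key_at(k4,office), open(d_dock_kitchen), open(d_store_kitchen)}, require {at(office), open(d_store_office)}
    → {at(office), key_at(k4,office), open(d_dock_kitchen), open(d_store_kitchen), open(d_store_office)}
  through step 1 (unlock(d_store_office)): drop {open(d_store_office)}, keep {at(office), key_at(k4,office), open(d_dock_kitchen), open(d_store_kitchen)}, require {have(k4), locked(d_store_office)}
    → {at(office), have(k4), key_at(k4,office), locked(d_store_office), open(d_dock_kitchen), open(d_store_kitchen)}

== RESULT ==
["at(office)", "have(k4)", "key_at(k4,office)", "locked(d_store_office)", "open(d_dock_kitchen)", "open(d_store_kitchen)"]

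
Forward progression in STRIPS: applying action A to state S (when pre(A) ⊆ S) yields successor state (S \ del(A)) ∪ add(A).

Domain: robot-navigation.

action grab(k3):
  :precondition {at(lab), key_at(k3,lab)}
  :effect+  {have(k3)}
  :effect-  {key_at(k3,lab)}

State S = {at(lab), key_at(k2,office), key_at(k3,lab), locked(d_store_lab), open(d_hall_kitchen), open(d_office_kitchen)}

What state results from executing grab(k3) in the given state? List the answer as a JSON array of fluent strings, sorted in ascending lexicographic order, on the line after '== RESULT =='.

Progress:
  pre ⊆ S: {at(lab), key_at(k3,lab)} ⊆ S  — applicable
  S \ del = {at(lab), key_at(k2,office), locked(d_store_lab), open(d_hall_kitchen), open(d_office_kitchen)}
  ∪ add   = {at(lab), have(k3), key_at(k2,office), locked(d_store_lab), open(d_hall_kitchen), open(d_office_kitchen)}

== RESULT ==
["at(lab)", "have(k3)", "key_at(k2,office)", "locked(d_store_lab)", "open(d_hall_kitchen)", "open(d_office_kitchen)"]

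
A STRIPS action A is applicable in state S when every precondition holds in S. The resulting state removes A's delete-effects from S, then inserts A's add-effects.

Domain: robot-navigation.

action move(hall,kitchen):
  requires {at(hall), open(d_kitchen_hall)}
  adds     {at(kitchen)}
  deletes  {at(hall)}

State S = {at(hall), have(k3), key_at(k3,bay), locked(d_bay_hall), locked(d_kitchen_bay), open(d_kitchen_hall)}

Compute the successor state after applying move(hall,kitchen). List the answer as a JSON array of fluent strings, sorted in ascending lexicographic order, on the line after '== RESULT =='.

Progress:
  pre ⊆ S: {at(hall), open(d_kitchen_hall)} ⊆ S  — applicable
  S \ del = {have(k3), key_at(k3,bay), locked(d_bay_hall), locked(d_kitchen_bay), open(d_kitchen_hall)}
  ∪ add   = {at(kitchen), have(k3), key_at(k3,bay), locked(d_bay_hall), locked(d_kitchen_bay), open(d_kitchen_hall)}

== RESULT ==
["at(kitchen)", "have(k3)", "key_at(k3,bay)", "locked(d_bay_hall)", "locked(d_kitchen_bay)", "open(d_kitchen_hall)"]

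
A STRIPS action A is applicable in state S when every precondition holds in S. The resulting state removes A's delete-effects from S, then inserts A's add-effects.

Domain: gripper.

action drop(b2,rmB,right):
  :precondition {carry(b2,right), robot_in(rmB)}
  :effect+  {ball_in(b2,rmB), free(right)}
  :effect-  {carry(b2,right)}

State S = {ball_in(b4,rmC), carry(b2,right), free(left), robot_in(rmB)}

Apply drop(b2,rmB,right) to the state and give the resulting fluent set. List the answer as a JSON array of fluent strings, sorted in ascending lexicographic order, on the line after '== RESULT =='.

Progress:
  pre ⊆ S: {carry(b2,right), robot_in(rmB)} ⊆ S  — applicable
  S \ del = {ball_in(b4,rmC), free(left), robot_in(rmB)}
  ∪ add   = {ball_in(b2,rmB), ball_in(b4,rmC), free(left), free(right), robot_in(rmB)}

== RESULT ==
["ball_in(b2,rmB)", "ball_in(b4,rmC)", "free(left)", "free(right)", "robot_in(rmB)"]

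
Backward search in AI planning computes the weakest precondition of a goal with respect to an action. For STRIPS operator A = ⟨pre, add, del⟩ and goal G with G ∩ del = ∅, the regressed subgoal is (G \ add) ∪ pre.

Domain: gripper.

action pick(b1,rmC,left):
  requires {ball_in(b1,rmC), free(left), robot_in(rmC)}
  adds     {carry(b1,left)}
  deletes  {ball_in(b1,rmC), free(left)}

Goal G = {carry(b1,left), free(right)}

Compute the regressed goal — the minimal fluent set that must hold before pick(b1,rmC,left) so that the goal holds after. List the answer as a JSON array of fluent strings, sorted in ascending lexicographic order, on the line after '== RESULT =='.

Compute (G \ add) ∪ pre:
  G ∩ del = {}  (empty — regression defined)
  G \ add = {carry(b1,left), free(right)} \ {carry(b1,left)} = {free(right)}
  ∪ pre   = {free(right)} ∪ {ball_in(b1,rmC), free(left), robot_in(rmC)}
          = {ball_in(b1,rmC), free(left), free(right), robot_in(rmC)}

== RESULT ==
["ball_in(b1,rmC)", "free(left)", "free(right)", "robot_in(rmC)"]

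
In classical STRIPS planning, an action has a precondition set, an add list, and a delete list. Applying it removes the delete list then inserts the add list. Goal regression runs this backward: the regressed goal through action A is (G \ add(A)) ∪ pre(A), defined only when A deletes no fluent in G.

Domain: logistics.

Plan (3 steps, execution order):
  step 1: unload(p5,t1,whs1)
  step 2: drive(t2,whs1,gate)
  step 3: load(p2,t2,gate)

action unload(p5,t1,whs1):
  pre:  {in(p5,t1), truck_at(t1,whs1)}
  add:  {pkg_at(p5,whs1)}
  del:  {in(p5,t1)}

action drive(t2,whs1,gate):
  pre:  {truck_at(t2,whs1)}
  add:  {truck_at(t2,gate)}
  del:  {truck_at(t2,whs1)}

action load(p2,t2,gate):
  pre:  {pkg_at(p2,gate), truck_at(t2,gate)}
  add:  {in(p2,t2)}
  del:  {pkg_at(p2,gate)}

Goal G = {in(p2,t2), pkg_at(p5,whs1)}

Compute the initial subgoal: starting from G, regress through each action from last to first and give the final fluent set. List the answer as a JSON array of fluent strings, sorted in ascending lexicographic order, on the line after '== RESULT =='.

Work backward from the goal:
  through step 3 (load(p2,t2,gate)): drop {in(p2,t2)}, keep {pkg_at(p5,whs1)}, require {pkg_at(p2,gate), truck_at(t2,gate)}
    → {pkg_at(p2,gate), pkg_at(p5,whs1), truck_at(t2,gate)}
  through step 2 (drive(t2,whs1,gate)): drop {truck_at(t2,gate)}, keep {pkg_at(p2,gate), pkg_at(p5,whs1)}, require {truck_at(t2,whs1)}
    → {pkg_at(p2,gate), pkg_at(p5,whs1), truck_at(t2,whs1)}
  through step 1 (unload(p5,t1,whs1)): drop {pkg_at(p5,whs1)}, keep {pkg_at(p2,gate), truck_at(t2,whs1)}, require {in(p5,t1), truck_at(t1,whs1)}
    → {in(p5,t1), pkg_at(p2,gate), truck_at(t1,whs1), truck_at(t2,whs1)}

== RESULT ==
["in(p5,t1)", "pkg_at(p2,gate)", "truck_at(t1,whs1)", "truck_at(t2,whs1)"]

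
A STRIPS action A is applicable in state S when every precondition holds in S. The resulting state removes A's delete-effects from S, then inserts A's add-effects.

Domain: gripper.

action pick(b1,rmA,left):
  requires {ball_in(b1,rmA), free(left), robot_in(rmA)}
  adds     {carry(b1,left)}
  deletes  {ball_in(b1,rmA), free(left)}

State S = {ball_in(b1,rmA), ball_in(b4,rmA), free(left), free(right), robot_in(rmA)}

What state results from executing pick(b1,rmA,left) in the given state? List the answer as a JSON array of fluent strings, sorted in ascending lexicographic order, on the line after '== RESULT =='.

Progress:
  pre ⊆ S: {ball_in(b1,rmA), free(left), robot_in(rmA)} ⊆ S  — applicable
  S \ del = {ball_in(b4,rmA), free(right), robot_in(rmA)}
  ∪ add   = {ball_in(b4,rmA), carry(b1,left), free(right), robot_in(rmA)}

== RESULT ==
["ball_in(b4,rmA)", "carry(b1,left)", "free(right)", "robot_in(rmA)"]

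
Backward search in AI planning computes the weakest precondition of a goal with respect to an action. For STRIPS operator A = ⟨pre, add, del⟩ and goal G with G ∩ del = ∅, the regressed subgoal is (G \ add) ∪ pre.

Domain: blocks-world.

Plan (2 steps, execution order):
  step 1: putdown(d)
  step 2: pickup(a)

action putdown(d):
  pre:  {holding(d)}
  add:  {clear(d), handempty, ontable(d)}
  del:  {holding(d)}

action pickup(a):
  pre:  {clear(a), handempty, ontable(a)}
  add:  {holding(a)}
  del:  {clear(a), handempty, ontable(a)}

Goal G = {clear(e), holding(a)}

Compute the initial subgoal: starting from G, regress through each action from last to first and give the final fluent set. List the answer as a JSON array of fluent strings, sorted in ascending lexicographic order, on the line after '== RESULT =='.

Work backward from the goal:
  through step 2 (pickup(a)): drop {holding(a)}, keep {clear(e)}, require {clear(a), handempty, ontable(a)}
    → {clear(a), clear(e), handempty, ontable(a)}
  through step 1 (putdown(d)): drop {handempty}, keep {clear(a), clear(e), ontable(a)}, require {holding(d)}
    → {clear(a), clear(e), holding(d), ontable(a)}

== RESULT ==
["clear(a)", "clear(e)", "holding(d)", "ontable(a)"]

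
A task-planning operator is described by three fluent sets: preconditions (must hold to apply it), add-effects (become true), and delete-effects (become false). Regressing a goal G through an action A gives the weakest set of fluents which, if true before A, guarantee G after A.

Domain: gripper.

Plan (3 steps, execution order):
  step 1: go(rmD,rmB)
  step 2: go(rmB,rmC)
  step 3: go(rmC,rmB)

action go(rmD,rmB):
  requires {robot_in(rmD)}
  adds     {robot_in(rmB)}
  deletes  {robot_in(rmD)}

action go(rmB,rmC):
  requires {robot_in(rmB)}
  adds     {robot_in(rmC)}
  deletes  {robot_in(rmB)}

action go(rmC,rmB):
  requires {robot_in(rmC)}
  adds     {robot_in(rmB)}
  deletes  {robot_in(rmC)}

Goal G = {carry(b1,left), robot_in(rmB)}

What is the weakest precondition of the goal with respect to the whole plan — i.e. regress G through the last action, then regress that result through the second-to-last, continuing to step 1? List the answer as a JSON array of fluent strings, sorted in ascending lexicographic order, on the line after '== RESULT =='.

Regress step by step:
  through step 3 (go(rmC,rmB)): drop {robot_in(rmB)}, keep {carry(b1,left)}, require {robot_in(rmC)}
    → {carry(b1,left), robot_in(rmC)}
  through step 2 (go(rmB,rmC)): drop {robot_in(rmC)}, keep {carry(b1,left)}, require {robot_in(rmB)}
    → {carry(b1,left), robot_in(rmB)}
  through step 1 (go(rmD,rmB)): drop {robot_in(rmB)}, keep {carry(b1,left)}, require {robot_in(rmD)}
    → {carry(b1,left), robot_in(rmD)}

== RESULT ==
["carry(b1,left)", "robot_in(rmD)"]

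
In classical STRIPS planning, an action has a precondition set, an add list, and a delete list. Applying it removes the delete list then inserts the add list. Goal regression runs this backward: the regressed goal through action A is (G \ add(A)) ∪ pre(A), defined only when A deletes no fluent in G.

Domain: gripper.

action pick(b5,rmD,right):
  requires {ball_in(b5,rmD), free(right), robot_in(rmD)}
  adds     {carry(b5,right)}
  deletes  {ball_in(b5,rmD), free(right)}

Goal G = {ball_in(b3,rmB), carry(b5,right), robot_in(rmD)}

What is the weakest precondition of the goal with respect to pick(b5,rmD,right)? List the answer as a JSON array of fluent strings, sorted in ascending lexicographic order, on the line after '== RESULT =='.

Compute (G \ add) ∪ pre:
  G ∩ del = {}  (empty — regression defined)
  G \ add = {ball_in(b3,rmB), carry(b5,right), robot_in(rmD)} \ {carry(b5,right)} = {ball_in(b3,rmB), robot_in(rmD)}
  ∪ pre   = {ball_in(b3,rmB), robot_in(rmD)} ∪ {ball_in(b5,rmD), free(right), robot_in(rmD)}
          = {ball_in(b3,rmB), ball_in(b5,rmD), free(right), robot_in(rmD)}

== RESULT ==
["ball_in(b3,rmB)", "ball_in(b5,rmD)", "free(right)", "robot_in(rmD)"]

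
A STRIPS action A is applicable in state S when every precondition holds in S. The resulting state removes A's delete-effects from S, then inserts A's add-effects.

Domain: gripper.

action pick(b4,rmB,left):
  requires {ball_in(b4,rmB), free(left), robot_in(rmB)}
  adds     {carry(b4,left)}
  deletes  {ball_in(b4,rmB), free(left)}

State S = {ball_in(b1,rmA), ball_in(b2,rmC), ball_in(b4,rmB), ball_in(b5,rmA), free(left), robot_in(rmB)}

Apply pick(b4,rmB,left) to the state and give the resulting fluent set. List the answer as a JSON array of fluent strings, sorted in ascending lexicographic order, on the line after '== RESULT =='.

Compute (S \ del) ∪ add:
  pre ⊆ S: {ball_in(b4,rmB), free(left), robot_in(rmB)} ⊆ S  — applicable
  S \ del = {ball_in(b1,rmA), ball_in(b2,rmC), ball_in(b5,rmA), robot_in(rmB)}
  ∪ add   = {ball_in(b1,rmA), ball_in(b2,rmC), ball_in(b5,rmA), carry(b4,left), robot_in(rmB)}

== RESULT ==
["ball_in(b1,rmA)", "ball_in(b2,rmC)", "ball_in(b5,rmA)", "carry(b4,left)", "robot_in(rmB)"]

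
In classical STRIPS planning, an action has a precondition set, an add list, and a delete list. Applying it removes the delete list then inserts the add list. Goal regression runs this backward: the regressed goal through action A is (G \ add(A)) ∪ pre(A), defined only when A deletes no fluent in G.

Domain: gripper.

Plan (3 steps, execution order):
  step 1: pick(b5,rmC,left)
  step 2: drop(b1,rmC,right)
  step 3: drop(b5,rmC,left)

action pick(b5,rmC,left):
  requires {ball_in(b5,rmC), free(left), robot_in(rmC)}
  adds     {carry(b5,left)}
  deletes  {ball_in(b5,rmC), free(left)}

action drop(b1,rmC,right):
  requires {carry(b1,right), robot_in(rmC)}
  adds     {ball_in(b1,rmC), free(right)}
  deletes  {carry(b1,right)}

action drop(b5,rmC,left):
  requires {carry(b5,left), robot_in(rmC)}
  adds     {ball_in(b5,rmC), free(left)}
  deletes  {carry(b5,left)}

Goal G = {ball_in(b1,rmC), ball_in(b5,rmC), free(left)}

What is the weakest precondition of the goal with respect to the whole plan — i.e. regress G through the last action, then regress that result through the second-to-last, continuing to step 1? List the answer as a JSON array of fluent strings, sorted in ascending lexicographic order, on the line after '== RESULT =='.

Regress step by step:
  through step 3 (drop(b5,rmC,left)): drop {ball_in(b5,rmC), free(left)}, keep {ball_in(b1,rmC)}, require {carry(b5,left), robot_in(rmC)}
    → {ball_in(b1,rmC), carry(b5,left), robot_in(rmC)}
  through step 2 (drop(b1,rmC,right)): drop {ball_in(b1,rmC)}, keep {carry(b5,left), robot_in(rmC)}, require {carry(b1,right), robot_in(rmC)}
    → {carry(b1,right), carry(b5,left), robot_in(rmC)}
  through step 1 (pick(b5,rmC,left)): drop {carry(b5,left)}, keep {carry(b1,right), robot_in(rmC)}, require {ball_in(b5,rmC), free(left), robot_in(rmC)}
    → {ball_in(b5,rmC), carry(b1,right), free(left), robot_in(rmC)}

== RESULT ==
["ball_in(b5,rmC)", "carry(b1,right)", "free(left)", "robot_in(rmC)"]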